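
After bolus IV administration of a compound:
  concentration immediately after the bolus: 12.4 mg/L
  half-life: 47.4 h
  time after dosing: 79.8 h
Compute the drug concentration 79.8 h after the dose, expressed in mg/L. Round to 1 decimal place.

k = ln2 / t½ = 0.693147 / 47.4 = 0.01462 h⁻¹
C = C₀ · e^(−k·t) = 12.40 × e^(−0.01462 × 79.8)
  = 12.40 × 0.3114 = 3.861 mg/L

3.9 mg/L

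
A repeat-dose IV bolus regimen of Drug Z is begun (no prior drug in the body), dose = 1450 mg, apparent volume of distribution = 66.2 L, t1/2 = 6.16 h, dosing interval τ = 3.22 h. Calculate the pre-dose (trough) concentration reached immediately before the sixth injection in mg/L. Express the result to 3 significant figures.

C₀ per dose = Dose / Vd = 1450 / 66.2 = 21.90 mg/L
k = ln2 / t½ = 0.693147 / 6.16 = 0.1125 h⁻¹
Fraction remaining after one interval: r = e^(−kτ) = e^(−0.1125 × 3.22) = 0.6961
Before dose 6, 5 doses have been given (aged 1τ, 2τ, 3τ, 4τ, 5τ).
C_trough = C₀ × (r + r² + … + r^5) = C₀ × r(1−r^5)/(1−r)
        = 21.90 × 0.6961 × (1 − 0.1634) / (1 − 0.6961) = 41.97 mg/L

42.0 mg/L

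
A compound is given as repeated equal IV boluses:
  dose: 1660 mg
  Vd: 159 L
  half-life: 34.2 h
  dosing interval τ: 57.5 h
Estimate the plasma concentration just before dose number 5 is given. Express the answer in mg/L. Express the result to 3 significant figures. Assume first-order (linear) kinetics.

C₀ per dose = Dose / Vd = 1660 / 159 = 10.44 mg/L
k = ln2 / t½ = 0.693147 / 34.2 = 0.02027 h⁻¹
Fraction remaining after one interval: r = e^(−kτ) = e^(−0.02027 × 57.5) = 0.3118
Before dose 5, 4 doses have been given (aged 1τ, 2τ, 3τ, 4τ).
C_trough = C₀ × (r + r² + … + r^4) = C₀ × r(1−r^4)/(1−r)
        = 10.44 × 0.3118 × (1 − 0.009452) / (1 − 0.3118) = 4.685 mg/L

4.69 mg/L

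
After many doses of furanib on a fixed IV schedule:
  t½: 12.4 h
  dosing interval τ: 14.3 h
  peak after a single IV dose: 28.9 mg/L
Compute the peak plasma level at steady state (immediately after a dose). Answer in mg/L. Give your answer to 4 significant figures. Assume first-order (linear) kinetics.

k = ln2 / t½ = 0.693147 / 12.4 = 0.05590 h⁻¹
e^(−kτ) = e^(−0.05590 × 14.3) = 0.4496
Accumulation ratio R = 1 / (1 − e^(−kτ)) = 1 / (1 − 0.4496) = 1.817
Steady-state peak = C₀ × R = 28.9 × 1.817 = 52.51 mg/L

52.51 mg/L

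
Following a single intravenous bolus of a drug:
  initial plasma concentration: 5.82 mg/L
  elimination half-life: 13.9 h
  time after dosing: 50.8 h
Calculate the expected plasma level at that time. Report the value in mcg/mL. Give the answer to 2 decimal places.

k = ln2 / t½ = 0.693147 / 13.9 = 0.04987 h⁻¹
C = C₀ · e^(−k·t) = 5.820 × e^(−0.04987 × 50.8)
  = 5.820 × 0.07939 = 0.4620 mg/L
(0.4620 mg/L = 0.4620 mcg/mL)

0.46 mcg/mL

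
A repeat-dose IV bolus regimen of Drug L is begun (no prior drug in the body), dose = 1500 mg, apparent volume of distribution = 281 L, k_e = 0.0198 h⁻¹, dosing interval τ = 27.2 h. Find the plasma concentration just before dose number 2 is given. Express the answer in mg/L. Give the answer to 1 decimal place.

C₀ per dose = Dose / Vd = 1500 / 281 = 5.338 mg/L
Fraction remaining after one interval: r = e^(−kτ) = e^(−0.01980 × 27.2) = 0.5836
Before dose 2, 1 dose has been given (aged 1τ).
C_trough = C₀ × r = 5.338 × 0.5836 = 3.115 mg/L

3.1 mg/L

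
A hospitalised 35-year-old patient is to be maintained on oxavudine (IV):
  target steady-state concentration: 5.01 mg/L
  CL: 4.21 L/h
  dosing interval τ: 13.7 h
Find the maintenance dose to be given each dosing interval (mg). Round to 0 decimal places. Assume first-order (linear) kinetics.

289 mg

At steady state, Dose/τ = Css × CL.
Dose = Css × CL × τ = 5.01 × 4.210 × 13.7 = 289.0 mg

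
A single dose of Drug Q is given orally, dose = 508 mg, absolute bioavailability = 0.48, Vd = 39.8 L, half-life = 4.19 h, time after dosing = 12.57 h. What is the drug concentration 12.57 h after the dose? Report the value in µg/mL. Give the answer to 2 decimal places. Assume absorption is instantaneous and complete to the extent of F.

0.77 µg/mL

Amount reaching circulation = F × Dose = 0.48 × 508.0 = 243.8 mg
C₀ = F·Dose / Vd = 243.8 / 39.8 = 6.126 mg/L
k = ln2 / t½ = 0.693147 / 4.19 = 0.1654 h⁻¹
t / t½ = 12.57 / 4.19 = 3 half-lives
C = C₀ × (1/2)^3 = 6.126 × 0.1250 = 0.7658 mg/L
(0.7658 mg/L = 0.7658 µg/mL)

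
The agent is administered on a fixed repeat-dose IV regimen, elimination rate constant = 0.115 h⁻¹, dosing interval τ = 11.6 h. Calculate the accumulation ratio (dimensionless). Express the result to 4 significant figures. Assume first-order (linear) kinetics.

1.358

e^(−kτ) = e^(−0.1150 × 11.6) = 0.2634
Accumulation ratio R = 1 / (1 − e^(−kτ)) = 1 / (1 − 0.2634) = 1.358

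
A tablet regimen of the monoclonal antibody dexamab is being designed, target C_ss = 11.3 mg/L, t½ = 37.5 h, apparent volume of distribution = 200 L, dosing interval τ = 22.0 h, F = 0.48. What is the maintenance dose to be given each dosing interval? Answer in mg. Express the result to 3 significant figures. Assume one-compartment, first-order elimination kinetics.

1910 mg

k = ln2 / t½ = 0.693147 / 37.5 = 0.01848 h⁻¹
CL = k × Vd = 0.01848 × 200 = 3.696 L/h
At steady state, F × (Dose/τ) = Css × CL.
Dose = Css × CL × τ / F = 11.3 × 3.696 × 22.0 / 0.48 = 1914 mg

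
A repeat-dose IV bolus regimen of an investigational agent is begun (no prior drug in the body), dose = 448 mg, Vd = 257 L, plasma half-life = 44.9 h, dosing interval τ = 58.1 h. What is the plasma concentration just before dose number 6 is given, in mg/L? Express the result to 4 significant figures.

C₀ per dose = Dose / Vd = 448 / 257 = 1.743 mg/L
k = ln2 / t½ = 0.693147 / 44.9 = 0.01544 h⁻¹
Fraction remaining after one interval: r = e^(−kτ) = e^(−0.01544 × 58.1) = 0.4078
Before dose 6, 5 doses have been given (aged 1τ, 2τ, 3τ, 4τ, 5τ).
C_trough = C₀ × (r + r² + … + r^5) = C₀ × r(1−r^5)/(1−r)
        = 1.743 × 0.4078 × (1 − 0.01128) / (1 − 0.4078) = 1.187 mg/L

1.187 mg/L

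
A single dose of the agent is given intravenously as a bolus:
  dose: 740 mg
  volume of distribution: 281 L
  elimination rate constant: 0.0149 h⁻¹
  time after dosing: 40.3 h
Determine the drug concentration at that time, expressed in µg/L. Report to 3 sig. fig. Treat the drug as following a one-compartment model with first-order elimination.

1440 µg/L

C₀ = Dose / Vd = 740.0 / 281 = 2.633 mg/L
C = C₀ · e^(−k·t) = 2.633 × e^(−0.01490 × 40.3)
  = 2.633 × 0.5486 = 1.444 mg/L
Convert: 1.444 mg/L × 1000 = 1444 µg/L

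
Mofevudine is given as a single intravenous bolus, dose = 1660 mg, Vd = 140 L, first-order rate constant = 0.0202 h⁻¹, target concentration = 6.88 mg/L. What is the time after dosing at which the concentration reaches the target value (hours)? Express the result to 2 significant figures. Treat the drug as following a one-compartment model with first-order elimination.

C₀ = Dose / Vd = 1660 / 140 = 11.86 mg/L
t = ln(C₀ / C) / k = ln(11.86 / 6.88) / 0.02020
  = ln(1.724) / 0.02020 = 0.5446 / 0.02020 = 26.96 h

27 h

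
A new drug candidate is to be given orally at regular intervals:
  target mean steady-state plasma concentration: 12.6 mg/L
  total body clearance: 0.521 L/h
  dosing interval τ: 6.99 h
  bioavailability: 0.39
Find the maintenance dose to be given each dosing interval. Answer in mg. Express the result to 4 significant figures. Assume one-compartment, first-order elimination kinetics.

117.7 mg

At steady state, F × (Dose/τ) = Css × CL.
Dose = Css × CL × τ / F = 12.6 × 0.5210 × 6.99 / 0.39 = 117.7 mg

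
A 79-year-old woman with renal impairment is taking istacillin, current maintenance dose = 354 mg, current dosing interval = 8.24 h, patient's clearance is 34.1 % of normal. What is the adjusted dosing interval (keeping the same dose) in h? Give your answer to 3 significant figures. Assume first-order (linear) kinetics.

To keep the same average steady-state level, dosing rate must scale with clearance.
CL ratio = 34.1 / 100 = 0.3410
New interval (same dose) = 8.24 / 0.3410 = 24.16 h

24.2 h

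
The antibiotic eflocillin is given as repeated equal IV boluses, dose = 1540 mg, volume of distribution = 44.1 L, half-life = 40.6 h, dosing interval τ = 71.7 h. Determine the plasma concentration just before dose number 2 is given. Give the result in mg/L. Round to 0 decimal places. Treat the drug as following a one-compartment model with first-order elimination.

C₀ per dose = Dose / Vd = 1540 / 44.1 = 34.92 mg/L
k = ln2 / t½ = 0.693147 / 40.6 = 0.01707 h⁻¹
Fraction remaining after one interval: r = e^(−kτ) = e^(−0.01707 × 71.7) = 0.2941
Before dose 2, 1 dose has been given (aged 1τ).
C_trough = C₀ × r = 34.92 × 0.2941 = 10.27 mg/L

10 mg/L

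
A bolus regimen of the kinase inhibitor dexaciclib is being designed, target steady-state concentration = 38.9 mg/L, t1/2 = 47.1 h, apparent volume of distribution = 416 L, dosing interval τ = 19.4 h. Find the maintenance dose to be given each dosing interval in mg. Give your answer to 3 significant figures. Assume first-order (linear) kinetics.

k = ln2 / t½ = 0.693147 / 47.1 = 0.01472 h⁻¹
CL = k × Vd = 0.01472 × 416 = 6.124 L/h
At steady state, Dose/τ = Css × CL.
Dose = Css × CL × τ = 38.9 × 6.124 × 19.4 = 4622 mg

4620 mg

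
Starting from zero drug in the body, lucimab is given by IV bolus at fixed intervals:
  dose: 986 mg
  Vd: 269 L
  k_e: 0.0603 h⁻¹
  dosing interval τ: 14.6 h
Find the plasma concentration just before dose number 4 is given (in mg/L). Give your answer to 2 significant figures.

C₀ per dose = Dose / Vd = 986 / 269 = 3.665 mg/L
Fraction remaining after one interval: r = e^(−kτ) = e^(−0.06030 × 14.6) = 0.4146
Before dose 4, 3 doses have been given (aged 1τ, 2τ, 3τ).
C_trough = C₀ × (r + r² + … + r^3) = C₀ × r(1−r^3)/(1−r)
        = 3.665 × 0.4146 × (1 − 0.07127) / (1 − 0.4146) = 2.411 mg/L

2.4 mg/L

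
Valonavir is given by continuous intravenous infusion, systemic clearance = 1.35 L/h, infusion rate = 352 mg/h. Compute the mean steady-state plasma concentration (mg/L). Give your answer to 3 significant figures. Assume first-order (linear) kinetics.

261 mg/L

At steady state Css = R₀ / CL = 352 / 1.350 = 260.7 mg/L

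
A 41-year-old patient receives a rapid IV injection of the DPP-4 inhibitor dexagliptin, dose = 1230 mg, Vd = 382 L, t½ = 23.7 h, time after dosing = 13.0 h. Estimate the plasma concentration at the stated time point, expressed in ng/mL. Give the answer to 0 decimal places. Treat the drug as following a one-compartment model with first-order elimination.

C₀ = Dose / Vd = 1230 / 382 = 3.220 mg/L
k = ln2 / t½ = 0.693147 / 23.7 = 0.02925 h⁻¹
C = C₀ · e^(−k·t) = 3.220 × e^(−0.02925 × 13.0)
  = 3.220 × 0.6837 = 2.202 mg/L
Convert: 2.202 mg/L × 1000 = 2202 ng/mL

2202 ng/mL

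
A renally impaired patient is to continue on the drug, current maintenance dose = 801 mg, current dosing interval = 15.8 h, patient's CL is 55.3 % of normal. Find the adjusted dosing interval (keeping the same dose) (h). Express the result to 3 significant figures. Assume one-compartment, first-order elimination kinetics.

To keep the same average steady-state level, dosing rate must scale with clearance.
CL ratio = 55.3 / 100 = 0.5530
New interval (same dose) = 15.8 / 0.5530 = 28.57 h

28.6 h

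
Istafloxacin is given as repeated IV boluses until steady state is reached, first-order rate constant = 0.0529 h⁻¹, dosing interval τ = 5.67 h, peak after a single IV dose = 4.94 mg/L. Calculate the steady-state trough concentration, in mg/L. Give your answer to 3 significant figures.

e^(−kτ) = e^(−0.05290 × 5.67) = 0.7409
Accumulation ratio R = 1 / (1 − e^(−kτ)) = 1 / (1 − 0.7409) = 3.860
Steady-state trough = C₀ × R × e^(−kτ) = 4.94 × 3.860 × 0.7409 = 14.13 mg/L

14.1 mg/L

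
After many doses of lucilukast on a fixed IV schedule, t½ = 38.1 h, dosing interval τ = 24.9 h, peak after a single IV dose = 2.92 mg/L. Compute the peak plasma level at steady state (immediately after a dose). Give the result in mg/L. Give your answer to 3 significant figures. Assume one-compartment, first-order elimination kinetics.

k = ln2 / t½ = 0.693147 / 38.1 = 0.01819 h⁻¹
e^(−kτ) = e^(−0.01819 × 24.9) = 0.6358
Accumulation ratio R = 1 / (1 − e^(−kτ)) = 1 / (1 − 0.6358) = 2.746
Steady-state peak = C₀ × R = 2.92 × 2.746 = 8.018 mg/L

8.02 mg/L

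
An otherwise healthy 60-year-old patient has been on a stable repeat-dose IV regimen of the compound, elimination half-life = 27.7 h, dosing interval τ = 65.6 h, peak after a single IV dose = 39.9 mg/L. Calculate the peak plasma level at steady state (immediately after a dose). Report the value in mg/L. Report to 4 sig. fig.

k = ln2 / t½ = 0.693147 / 27.7 = 0.02502 h⁻¹
e^(−kτ) = e^(−0.02502 × 65.6) = 0.1937
Accumulation ratio R = 1 / (1 − e^(−kτ)) = 1 / (1 − 0.1937) = 1.240
Steady-state peak = C₀ × R = 39.9 × 1.240 = 49.48 mg/L

49.48 mg/L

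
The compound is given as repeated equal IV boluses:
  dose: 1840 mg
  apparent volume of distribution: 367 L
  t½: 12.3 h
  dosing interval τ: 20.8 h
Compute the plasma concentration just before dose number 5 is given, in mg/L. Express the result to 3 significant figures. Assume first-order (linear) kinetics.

C₀ per dose = Dose / Vd = 1840 / 367 = 5.014 mg/L
k = ln2 / t½ = 0.693147 / 12.3 = 0.05635 h⁻¹
Fraction remaining after one interval: r = e^(−kτ) = e^(−0.05635 × 20.8) = 0.3097
Before dose 5, 4 doses have been given (aged 1τ, 2τ, 3τ, 4τ).
C_trough = C₀ × (r + r² + … + r^4) = C₀ × r(1−r^4)/(1−r)
        = 5.014 × 0.3097 × (1 − 0.009200) / (1 − 0.3097) = 2.229 mg/L

2.23 mg/L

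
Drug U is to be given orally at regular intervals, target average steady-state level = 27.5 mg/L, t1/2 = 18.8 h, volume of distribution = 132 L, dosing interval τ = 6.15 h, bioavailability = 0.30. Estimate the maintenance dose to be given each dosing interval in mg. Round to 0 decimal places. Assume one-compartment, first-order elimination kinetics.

k = ln2 / t½ = 0.693147 / 18.8 = 0.03687 h⁻¹
CL = k × Vd = 0.03687 × 132 = 4.867 L/h
At steady state, F × (Dose/τ) = Css × CL.
Dose = Css × CL × τ / F = 27.5 × 4.867 × 6.15 / 0.30 = 2744 mg

2744 mg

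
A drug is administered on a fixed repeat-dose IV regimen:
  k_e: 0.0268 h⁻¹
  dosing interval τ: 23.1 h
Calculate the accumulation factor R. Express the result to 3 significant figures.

e^(−kτ) = e^(−0.02680 × 23.1) = 0.5384
Accumulation ratio R = 1 / (1 − e^(−kτ)) = 1 / (1 − 0.5384) = 2.166

2.17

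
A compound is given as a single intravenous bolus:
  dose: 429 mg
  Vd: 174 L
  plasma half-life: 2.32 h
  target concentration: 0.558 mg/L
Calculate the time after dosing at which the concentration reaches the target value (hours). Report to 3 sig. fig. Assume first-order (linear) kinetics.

C₀ = Dose / Vd = 429.0 / 174 = 2.466 mg/L
k = ln2 / t½ = 0.693147 / 2.32 = 0.2988 h⁻¹
t = ln(C₀ / C) / k = ln(2.466 / 0.558) / 0.2988
  = ln(4.419) / 0.2988 = 1.486 / 0.2988 = 4.973 h

4.97 h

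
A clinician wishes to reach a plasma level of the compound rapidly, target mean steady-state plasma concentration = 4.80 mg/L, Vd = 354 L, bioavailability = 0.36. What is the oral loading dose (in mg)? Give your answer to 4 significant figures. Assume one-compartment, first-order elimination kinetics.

4720 mg

LD = Css × Vd / F = 4.80 × 354 / 0.36 = 4720 mg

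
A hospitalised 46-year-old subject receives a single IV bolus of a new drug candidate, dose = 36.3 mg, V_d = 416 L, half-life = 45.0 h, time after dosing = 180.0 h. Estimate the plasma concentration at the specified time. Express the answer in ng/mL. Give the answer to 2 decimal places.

C₀ = Dose / Vd = 36.30 / 416 = 0.08726 mg/L
k = ln2 / t½ = 0.693147 / 45.0 = 0.01540 h⁻¹
t / t½ = 180.0 / 45.0 = 4 half-lives
C = C₀ × (1/2)^4 = 0.08726 × 0.06250 = 0.005454 mg/L
Convert: 0.005454 mg/L × 1000 = 5.454 ng/mL

5.45 ng/mL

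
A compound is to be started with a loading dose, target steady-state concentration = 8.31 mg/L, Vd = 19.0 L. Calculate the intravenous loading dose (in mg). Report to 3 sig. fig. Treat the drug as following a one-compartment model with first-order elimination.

LD = Css × Vd = 8.31 × 19.0 = 157.9 mg

158 mg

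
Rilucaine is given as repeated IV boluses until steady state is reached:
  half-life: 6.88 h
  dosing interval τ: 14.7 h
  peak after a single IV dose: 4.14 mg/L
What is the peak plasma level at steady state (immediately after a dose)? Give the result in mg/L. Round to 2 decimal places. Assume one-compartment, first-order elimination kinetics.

5.36 mg/L

k = ln2 / t½ = 0.693147 / 6.88 = 0.1007 h⁻¹
e^(−kτ) = e^(−0.1007 × 14.7) = 0.2276
Accumulation ratio R = 1 / (1 − e^(−kτ)) = 1 / (1 − 0.2276) = 1.295
Steady-state peak = C₀ × R = 4.14 × 1.295 = 5.361 mg/L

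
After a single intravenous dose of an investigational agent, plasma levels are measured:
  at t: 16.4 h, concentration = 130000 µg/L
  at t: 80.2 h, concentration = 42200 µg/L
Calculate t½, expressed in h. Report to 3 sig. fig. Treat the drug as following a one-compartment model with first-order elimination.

k = ln(C₁/C₂) / (t₂ − t₁) = ln(130000/42200) / (80.2 − 16.4)
  = 1.125 / 63.80 = 0.01763 h⁻¹
t½ = ln2 / k = 0.693147 / 0.01763 = 39.32 h

39.3 h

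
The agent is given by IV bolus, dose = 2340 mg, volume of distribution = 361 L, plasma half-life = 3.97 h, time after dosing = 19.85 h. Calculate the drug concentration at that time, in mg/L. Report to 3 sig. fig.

C₀ = Dose / Vd = 2340 / 361 = 6.482 mg/L
k = ln2 / t½ = 0.693147 / 3.97 = 0.1746 h⁻¹
t / t½ = 19.85 / 3.97 = 5 half-lives
C = C₀ × (1/2)^5 = 6.482 × 0.03125 = 0.2026 mg/L

0.203 mg/L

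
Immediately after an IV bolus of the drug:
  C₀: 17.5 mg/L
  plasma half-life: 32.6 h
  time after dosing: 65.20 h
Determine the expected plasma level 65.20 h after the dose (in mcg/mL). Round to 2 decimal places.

4.38 mcg/mL

k = ln2 / t½ = 0.693147 / 32.6 = 0.02126 h⁻¹
t / t½ = 65.20 / 32.6 = 2 half-lives
C = C₀ × (1/2)^2 = 17.50 × 0.2500 = 4.375 mg/L
(4.375 mg/L = 4.375 mcg/mL)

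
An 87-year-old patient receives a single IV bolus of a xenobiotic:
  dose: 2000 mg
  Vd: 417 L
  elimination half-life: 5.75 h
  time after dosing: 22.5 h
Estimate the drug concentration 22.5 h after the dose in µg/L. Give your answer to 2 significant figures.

320 µg/L

C₀ = Dose / Vd = 2000 / 417 = 4.796 mg/L
k = ln2 / t½ = 0.693147 / 5.75 = 0.1205 h⁻¹
C = C₀ · e^(−k·t) = 4.796 × e^(−0.1205 × 22.5)
  = 4.796 × 0.06645 = 0.3187 mg/L
Convert: 0.3187 mg/L × 1000 = 318.7 µg/L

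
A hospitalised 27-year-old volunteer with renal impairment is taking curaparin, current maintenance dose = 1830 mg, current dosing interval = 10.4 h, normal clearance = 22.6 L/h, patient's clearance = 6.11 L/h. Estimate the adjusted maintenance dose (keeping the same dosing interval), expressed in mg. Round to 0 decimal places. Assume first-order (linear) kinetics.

495 mg

To keep the same average steady-state level, dosing rate must scale with clearance.
CL ratio = 6.11 / 22.6 = 0.2704
New dose (same interval) = 1830 × 0.2704 = 494.8 mg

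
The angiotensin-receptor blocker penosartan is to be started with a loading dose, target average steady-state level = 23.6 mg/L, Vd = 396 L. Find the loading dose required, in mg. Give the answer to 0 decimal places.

LD = Css × Vd = 23.6 × 396 = 9346 mg

9346 mg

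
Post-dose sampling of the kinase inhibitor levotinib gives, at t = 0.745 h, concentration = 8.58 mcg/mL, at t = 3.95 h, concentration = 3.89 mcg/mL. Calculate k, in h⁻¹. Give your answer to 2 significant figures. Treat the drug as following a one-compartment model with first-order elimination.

k = ln(C₁/C₂) / (t₂ − t₁) = ln(8.58/3.89) / (3.95 − 0.745)
  = 0.7910 / 3.205 = 0.2468 h⁻¹

0.25 h⁻¹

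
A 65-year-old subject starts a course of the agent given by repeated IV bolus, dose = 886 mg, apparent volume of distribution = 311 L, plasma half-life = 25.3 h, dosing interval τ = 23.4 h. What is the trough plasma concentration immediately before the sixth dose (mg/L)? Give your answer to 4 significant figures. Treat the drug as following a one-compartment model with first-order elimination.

3.042 mg/L

C₀ per dose = Dose / Vd = 886 / 311 = 2.849 mg/L
k = ln2 / t½ = 0.693147 / 25.3 = 0.02740 h⁻¹
Fraction remaining after one interval: r = e^(−kτ) = e^(−0.02740 × 23.4) = 0.5267
Before dose 6, 5 doses have been given (aged 1τ, 2τ, 3τ, 4τ, 5τ).
C_trough = C₀ × (r + r² + … + r^5) = C₀ × r(1−r^5)/(1−r)
        = 2.849 × 0.5267 × (1 − 0.04053) / (1 − 0.5267) = 3.042 mg/L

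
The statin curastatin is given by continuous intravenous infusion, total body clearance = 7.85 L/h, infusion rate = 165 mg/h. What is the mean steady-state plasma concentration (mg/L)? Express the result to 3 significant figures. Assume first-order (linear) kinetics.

At steady state Css = R₀ / CL = 165 / 7.850 = 21.02 mg/L

21.0 mg/L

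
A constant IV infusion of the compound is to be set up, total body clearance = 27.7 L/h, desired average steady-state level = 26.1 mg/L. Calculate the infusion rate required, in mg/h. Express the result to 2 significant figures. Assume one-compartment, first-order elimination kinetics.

At steady state, infusion rate R₀ = Css × CL = 26.1 × 27.70 = 723.0 mg/h

720 mg/h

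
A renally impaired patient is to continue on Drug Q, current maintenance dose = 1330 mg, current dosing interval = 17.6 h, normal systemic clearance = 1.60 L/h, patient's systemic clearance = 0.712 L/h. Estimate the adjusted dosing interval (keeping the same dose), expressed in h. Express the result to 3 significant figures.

To keep the same average steady-state level, dosing rate must scale with clearance.
CL ratio = 0.712 / 1.60 = 0.4450
New interval (same dose) = 17.6 / 0.4450 = 39.55 h

39.6 h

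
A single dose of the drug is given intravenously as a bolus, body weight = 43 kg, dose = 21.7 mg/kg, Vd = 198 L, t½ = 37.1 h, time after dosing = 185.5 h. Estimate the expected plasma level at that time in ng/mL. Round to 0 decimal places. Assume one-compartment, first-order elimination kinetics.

Total dose = 21.7 × 43 = 933.1 mg
C₀ = Dose / Vd = 933.1 / 198 = 4.713 mg/L
k = ln2 / t½ = 0.693147 / 37.1 = 0.01868 h⁻¹
t / t½ = 185.5 / 37.1 = 5 half-lives
C = C₀ × (1/2)^5 = 4.713 × 0.03125 = 0.1473 mg/L
Convert: 0.1473 mg/L × 1000 = 147.3 ng/mL

147 ng/mL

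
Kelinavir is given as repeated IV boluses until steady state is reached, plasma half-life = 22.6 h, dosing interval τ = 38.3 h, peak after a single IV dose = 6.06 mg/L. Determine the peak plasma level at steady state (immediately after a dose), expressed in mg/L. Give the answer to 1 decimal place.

8.8 mg/L

k = ln2 / t½ = 0.693147 / 22.6 = 0.03067 h⁻¹
e^(−kτ) = e^(−0.03067 × 38.3) = 0.3089
Accumulation ratio R = 1 / (1 − e^(−kτ)) = 1 / (1 − 0.3089) = 1.447
Steady-state peak = C₀ × R = 6.06 × 1.447 = 8.769 mg/L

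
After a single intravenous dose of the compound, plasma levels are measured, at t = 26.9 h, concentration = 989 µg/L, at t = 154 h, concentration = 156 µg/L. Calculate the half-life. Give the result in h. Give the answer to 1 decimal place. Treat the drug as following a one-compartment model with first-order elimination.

k = ln(C₁/C₂) / (t₂ − t₁) = ln(989/156) / (154 − 26.9)
  = 1.847 / 127.1 = 0.01453 h⁻¹
t½ = ln2 / k = 0.693147 / 0.01453 = 47.70 h

47.7 h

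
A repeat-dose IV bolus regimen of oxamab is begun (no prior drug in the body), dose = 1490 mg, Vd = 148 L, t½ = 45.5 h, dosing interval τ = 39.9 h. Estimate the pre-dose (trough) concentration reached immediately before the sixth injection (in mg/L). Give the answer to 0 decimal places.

C₀ per dose = Dose / Vd = 1490 / 148 = 10.07 mg/L
k = ln2 / t½ = 0.693147 / 45.5 = 0.01523 h⁻¹
Fraction remaining after one interval: r = e^(−kτ) = e^(−0.01523 × 39.9) = 0.5446
Before dose 6, 5 doses have been given (aged 1τ, 2τ, 3τ, 4τ, 5τ).
C_trough = C₀ × (r + r² + … + r^5) = C₀ × r(1−r^5)/(1−r)
        = 10.07 × 0.5446 × (1 − 0.04791) / (1 − 0.5446) = 11.47 mg/L

11 mg/L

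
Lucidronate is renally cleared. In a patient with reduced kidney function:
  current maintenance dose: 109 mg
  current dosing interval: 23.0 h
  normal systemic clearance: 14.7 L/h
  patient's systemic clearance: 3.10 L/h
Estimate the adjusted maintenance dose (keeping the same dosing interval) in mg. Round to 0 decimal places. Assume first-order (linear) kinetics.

To keep the same average steady-state level, dosing rate must scale with clearance.
CL ratio = 3.10 / 14.7 = 0.2109
New dose (same interval) = 109 × 0.2109 = 22.99 mg

23 mg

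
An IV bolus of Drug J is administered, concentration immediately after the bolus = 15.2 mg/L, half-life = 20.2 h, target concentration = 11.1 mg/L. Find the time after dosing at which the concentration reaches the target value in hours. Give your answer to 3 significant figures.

k = ln2 / t½ = 0.693147 / 20.2 = 0.03431 h⁻¹
t = ln(C₀ / C) / k = ln(15.20 / 11.1) / 0.03431
  = ln(1.369) / 0.03431 = 0.3141 / 0.03431 = 9.155 h

9.16 h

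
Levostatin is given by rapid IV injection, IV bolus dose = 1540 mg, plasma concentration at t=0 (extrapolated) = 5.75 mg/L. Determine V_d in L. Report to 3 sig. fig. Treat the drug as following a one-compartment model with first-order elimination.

Vd = Dose / C₀ = 1540 / 5.75 = 267.8 L

268 L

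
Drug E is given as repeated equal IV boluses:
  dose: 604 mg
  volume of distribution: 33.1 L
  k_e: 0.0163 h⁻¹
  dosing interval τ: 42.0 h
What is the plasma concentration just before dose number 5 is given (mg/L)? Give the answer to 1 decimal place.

17.4 mg/L

C₀ per dose = Dose / Vd = 604 / 33.1 = 18.25 mg/L
Fraction remaining after one interval: r = e^(−kτ) = e^(−0.01630 × 42.0) = 0.5043
Before dose 5, 4 doses have been given (aged 1τ, 2τ, 3τ, 4τ).
C_trough = C₀ × (r + r² + … + r^4) = C₀ × r(1−r^4)/(1−r)
        = 18.25 × 0.5043 × (1 − 0.06468) / (1 − 0.5043) = 17.37 mg/L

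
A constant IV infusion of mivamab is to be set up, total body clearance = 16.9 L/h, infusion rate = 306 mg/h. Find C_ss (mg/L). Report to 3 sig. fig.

18.1 mg/L

At steady state Css = R₀ / CL = 306 / 16.90 = 18.11 mg/L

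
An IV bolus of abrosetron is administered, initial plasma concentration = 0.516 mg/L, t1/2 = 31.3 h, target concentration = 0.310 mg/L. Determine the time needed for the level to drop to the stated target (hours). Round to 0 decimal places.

23 h

k = ln2 / t½ = 0.693147 / 31.3 = 0.02215 h⁻¹
t = ln(C₀ / C) / k = ln(0.5160 / 0.310) / 0.02215
  = ln(1.665) / 0.02215 = 0.5098 / 0.02215 = 23.02 h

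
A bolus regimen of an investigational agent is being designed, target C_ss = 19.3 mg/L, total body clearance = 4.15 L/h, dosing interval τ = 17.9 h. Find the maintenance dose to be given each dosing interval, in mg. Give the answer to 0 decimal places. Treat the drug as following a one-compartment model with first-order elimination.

At steady state, Dose/τ = Css × CL.
Dose = Css × CL × τ = 19.3 × 4.150 × 17.9 = 1434 mg

1434 mg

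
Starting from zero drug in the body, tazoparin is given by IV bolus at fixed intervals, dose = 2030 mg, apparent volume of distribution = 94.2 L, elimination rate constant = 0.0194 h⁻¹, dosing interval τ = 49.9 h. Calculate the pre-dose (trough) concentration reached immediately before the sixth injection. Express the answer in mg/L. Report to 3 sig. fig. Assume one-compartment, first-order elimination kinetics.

13.1 mg/L

C₀ per dose = Dose / Vd = 2030 / 94.2 = 21.55 mg/L
Fraction remaining after one interval: r = e^(−kτ) = e^(−0.01940 × 49.9) = 0.3798
Before dose 6, 5 doses have been given (aged 1τ, 2τ, 3τ, 4τ, 5τ).
C_trough = C₀ × (r + r² + … + r^5) = C₀ × r(1−r^5)/(1−r)
        = 21.55 × 0.3798 × (1 − 0.007903) / (1 − 0.3798) = 13.09 mg/L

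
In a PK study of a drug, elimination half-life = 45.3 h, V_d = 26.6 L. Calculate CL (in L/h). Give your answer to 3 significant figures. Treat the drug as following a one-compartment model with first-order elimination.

0.407 L/h

k = ln2 / t½ = 0.693147 / 45.3 = 0.01530 h⁻¹
CL = k × Vd = 0.01530 × 26.6 = 0.4070 L/h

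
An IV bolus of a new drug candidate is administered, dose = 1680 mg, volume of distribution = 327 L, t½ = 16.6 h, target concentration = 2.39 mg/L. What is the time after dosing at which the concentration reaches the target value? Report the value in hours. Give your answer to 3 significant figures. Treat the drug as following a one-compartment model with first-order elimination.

C₀ = Dose / Vd = 1680 / 327 = 5.138 mg/L
k = ln2 / t½ = 0.693147 / 16.6 = 0.04176 h⁻¹
t = ln(C₀ / C) / k = ln(5.138 / 2.39) / 0.04176
  = ln(2.150) / 0.04176 = 0.7655 / 0.04176 = 18.33 h

18.3 h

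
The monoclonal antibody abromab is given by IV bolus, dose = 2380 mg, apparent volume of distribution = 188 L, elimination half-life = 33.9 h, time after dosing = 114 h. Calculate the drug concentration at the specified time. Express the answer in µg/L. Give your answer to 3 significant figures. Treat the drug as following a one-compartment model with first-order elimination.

1230 µg/L

C₀ = Dose / Vd = 2380 / 188 = 12.66 mg/L
k = ln2 / t½ = 0.693147 / 33.9 = 0.02045 h⁻¹
C = C₀ · e^(−k·t) = 12.66 × e^(−0.02045 × 114)
  = 12.66 × 0.09717 = 1.230 mg/L
Convert: 1.230 mg/L × 1000 = 1230 µg/L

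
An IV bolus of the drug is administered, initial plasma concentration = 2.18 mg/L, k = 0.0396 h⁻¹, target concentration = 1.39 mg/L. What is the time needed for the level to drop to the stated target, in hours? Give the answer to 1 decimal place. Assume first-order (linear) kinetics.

t = ln(C₀ / C) / k = ln(2.180 / 1.39) / 0.03960
  = ln(1.568) / 0.03960 = 0.4498 / 0.03960 = 11.36 h

11.4 h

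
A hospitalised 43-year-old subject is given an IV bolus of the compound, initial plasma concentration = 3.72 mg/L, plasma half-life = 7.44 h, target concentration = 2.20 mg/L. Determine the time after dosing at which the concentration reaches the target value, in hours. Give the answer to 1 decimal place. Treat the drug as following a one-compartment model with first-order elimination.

k = ln2 / t½ = 0.693147 / 7.44 = 0.09316 h⁻¹
t = ln(C₀ / C) / k = ln(3.720 / 2.20) / 0.09316
  = ln(1.691) / 0.09316 = 0.5253 / 0.09316 = 5.639 h

5.6 h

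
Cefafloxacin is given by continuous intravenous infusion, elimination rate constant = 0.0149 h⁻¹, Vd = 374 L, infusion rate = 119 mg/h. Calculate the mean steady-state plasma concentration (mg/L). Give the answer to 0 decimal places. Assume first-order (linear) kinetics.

21 mg/L

CL = k × Vd = 0.01490 × 374 = 5.573 L/h
At steady state Css = R₀ / CL = 119 / 5.573 = 21.35 mg/L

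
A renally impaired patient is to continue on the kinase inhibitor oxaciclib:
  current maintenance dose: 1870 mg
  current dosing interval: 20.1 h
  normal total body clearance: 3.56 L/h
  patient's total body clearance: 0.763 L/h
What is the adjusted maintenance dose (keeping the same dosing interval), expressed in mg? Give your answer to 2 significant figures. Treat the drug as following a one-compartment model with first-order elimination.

To keep the same average steady-state level, dosing rate must scale with clearance.
CL ratio = 0.763 / 3.56 = 0.2143
New dose (same interval) = 1870 × 0.2143 = 400.7 mg

400 mg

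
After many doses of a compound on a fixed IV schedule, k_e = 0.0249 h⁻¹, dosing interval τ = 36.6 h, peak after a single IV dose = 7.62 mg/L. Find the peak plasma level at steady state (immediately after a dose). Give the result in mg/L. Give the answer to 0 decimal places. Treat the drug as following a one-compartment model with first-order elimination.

13 mg/L

e^(−kτ) = e^(−0.02490 × 36.6) = 0.4020
Accumulation ratio R = 1 / (1 − e^(−kτ)) = 1 / (1 − 0.4020) = 1.672
Steady-state peak = C₀ × R = 7.62 × 1.672 = 12.74 mg/L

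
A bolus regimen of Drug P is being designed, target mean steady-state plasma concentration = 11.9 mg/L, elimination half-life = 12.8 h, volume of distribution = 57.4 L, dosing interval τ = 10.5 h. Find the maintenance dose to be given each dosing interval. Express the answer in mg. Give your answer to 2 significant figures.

390 mg

k = ln2 / t½ = 0.693147 / 12.8 = 0.05415 h⁻¹
CL = k × Vd = 0.05415 × 57.4 = 3.108 L/h
At steady state, Dose/τ = Css × CL.
Dose = Css × CL × τ = 11.9 × 3.108 × 10.5 = 388.3 mg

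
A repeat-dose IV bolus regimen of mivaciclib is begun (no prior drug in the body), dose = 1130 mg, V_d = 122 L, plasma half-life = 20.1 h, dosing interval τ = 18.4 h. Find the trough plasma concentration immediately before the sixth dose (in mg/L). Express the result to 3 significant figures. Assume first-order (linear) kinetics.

10.0 mg/L

C₀ per dose = Dose / Vd = 1130 / 122 = 9.262 mg/L
k = ln2 / t½ = 0.693147 / 20.1 = 0.03448 h⁻¹
Fraction remaining after one interval: r = e^(−kτ) = e^(−0.03448 × 18.4) = 0.5302
Before dose 6, 5 doses have been given (aged 1τ, 2τ, 3τ, 4τ, 5τ).
C_trough = C₀ × (r + r² + … + r^5) = C₀ × r(1−r^5)/(1−r)
        = 9.262 × 0.5302 × (1 − 0.04190) / (1 − 0.5302) = 10.01 mg/L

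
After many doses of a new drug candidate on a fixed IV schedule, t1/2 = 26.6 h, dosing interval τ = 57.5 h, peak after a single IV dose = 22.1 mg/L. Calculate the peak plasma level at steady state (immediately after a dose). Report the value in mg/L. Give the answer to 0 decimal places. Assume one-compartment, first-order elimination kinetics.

28 mg/L

k = ln2 / t½ = 0.693147 / 26.6 = 0.02606 h⁻¹
e^(−kτ) = e^(−0.02606 × 57.5) = 0.2235
Accumulation ratio R = 1 / (1 − e^(−kτ)) = 1 / (1 − 0.2235) = 1.288
Steady-state peak = C₀ × R = 22.1 × 1.288 = 28.46 mg/L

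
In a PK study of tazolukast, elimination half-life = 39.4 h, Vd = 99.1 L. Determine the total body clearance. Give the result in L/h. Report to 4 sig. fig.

1.743 L/h

k = ln2 / t½ = 0.693147 / 39.4 = 0.01759 h⁻¹
CL = k × Vd = 0.01759 × 99.1 = 1.743 L/h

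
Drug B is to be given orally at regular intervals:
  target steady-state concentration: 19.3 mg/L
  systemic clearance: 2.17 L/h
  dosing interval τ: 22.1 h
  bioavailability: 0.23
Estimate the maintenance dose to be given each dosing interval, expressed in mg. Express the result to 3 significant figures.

At steady state, F × (Dose/τ) = Css × CL.
Dose = Css × CL × τ / F = 19.3 × 2.170 × 22.1 / 0.23 = 4024 mg

4020 mg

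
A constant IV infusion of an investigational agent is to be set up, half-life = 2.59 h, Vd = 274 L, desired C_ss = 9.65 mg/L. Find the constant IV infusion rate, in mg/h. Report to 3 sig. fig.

k = ln2 / t½ = 0.693147 / 2.59 = 0.2676 h⁻¹
CL = k × Vd = 0.2676 × 274 = 73.32 L/h
At steady state, infusion rate R₀ = Css × CL = 9.65 × 73.32 = 707.5 mg/h

708 mg/h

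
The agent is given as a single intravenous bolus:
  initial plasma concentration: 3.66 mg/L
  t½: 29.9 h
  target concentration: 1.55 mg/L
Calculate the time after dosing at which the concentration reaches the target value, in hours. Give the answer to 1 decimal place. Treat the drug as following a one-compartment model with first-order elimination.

k = ln2 / t½ = 0.693147 / 29.9 = 0.02318 h⁻¹
t = ln(C₀ / C) / k = ln(3.660 / 1.55) / 0.02318
  = ln(2.361) / 0.02318 = 0.8591 / 0.02318 = 37.06 h

37.1 h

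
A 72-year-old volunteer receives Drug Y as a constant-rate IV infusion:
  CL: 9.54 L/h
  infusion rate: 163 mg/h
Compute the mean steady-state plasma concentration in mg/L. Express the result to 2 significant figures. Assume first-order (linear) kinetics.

At steady state Css = R₀ / CL = 163 / 9.540 = 17.09 mg/L

17 mg/L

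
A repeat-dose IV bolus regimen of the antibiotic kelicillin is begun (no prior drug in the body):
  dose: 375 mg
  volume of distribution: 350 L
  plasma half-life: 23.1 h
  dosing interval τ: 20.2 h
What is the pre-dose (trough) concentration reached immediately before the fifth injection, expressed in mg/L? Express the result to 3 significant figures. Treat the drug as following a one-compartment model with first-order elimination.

1.17 mg/L

C₀ per dose = Dose / Vd = 375 / 350 = 1.071 mg/L
k = ln2 / t½ = 0.693147 / 23.1 = 0.03001 h⁻¹
Fraction remaining after one interval: r = e^(−kτ) = e^(−0.03001 × 20.2) = 0.5454
Before dose 5, 4 doses have been given (aged 1τ, 2τ, 3τ, 4τ).
C_trough = C₀ × (r + r² + … + r^4) = C₀ × r(1−r^4)/(1−r)
        = 1.071 × 0.5454 × (1 − 0.08848) / (1 − 0.5454) = 1.171 mg/L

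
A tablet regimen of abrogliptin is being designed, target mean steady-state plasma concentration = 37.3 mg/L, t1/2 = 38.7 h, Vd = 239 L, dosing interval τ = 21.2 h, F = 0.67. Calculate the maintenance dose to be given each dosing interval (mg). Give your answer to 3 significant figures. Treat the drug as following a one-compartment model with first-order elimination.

k = ln2 / t½ = 0.693147 / 38.7 = 0.01791 h⁻¹
CL = k × Vd = 0.01791 × 239 = 4.280 L/h
At steady state, F × (Dose/τ) = Css × CL.
Dose = Css × CL × τ / F = 37.3 × 4.280 × 21.2 / 0.67 = 5051 mg

5050 mg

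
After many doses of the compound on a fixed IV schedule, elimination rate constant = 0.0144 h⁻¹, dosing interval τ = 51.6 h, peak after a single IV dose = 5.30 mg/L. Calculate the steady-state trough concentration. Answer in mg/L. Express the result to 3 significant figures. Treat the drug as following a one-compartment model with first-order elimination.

4.81 mg/L

e^(−kτ) = e^(−0.01440 × 51.6) = 0.4757
Accumulation ratio R = 1 / (1 − e^(−kτ)) = 1 / (1 − 0.4757) = 1.907
Steady-state trough = C₀ × R × e^(−kτ) = 5.30 × 1.907 × 0.4757 = 4.808 mg/L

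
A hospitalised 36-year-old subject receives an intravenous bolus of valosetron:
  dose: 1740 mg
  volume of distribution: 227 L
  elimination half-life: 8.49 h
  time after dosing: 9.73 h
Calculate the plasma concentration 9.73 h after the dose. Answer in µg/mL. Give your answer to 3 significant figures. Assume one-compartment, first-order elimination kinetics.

3.46 µg/mL

C₀ = Dose / Vd = 1740 / 227 = 7.665 mg/L
k = ln2 / t½ = 0.693147 / 8.49 = 0.08164 h⁻¹
C = C₀ · e^(−k·t) = 7.665 × e^(−0.08164 × 9.73)
  = 7.665 × 0.4519 = 3.464 mg/L
(3.464 mg/L = 3.464 µg/mL)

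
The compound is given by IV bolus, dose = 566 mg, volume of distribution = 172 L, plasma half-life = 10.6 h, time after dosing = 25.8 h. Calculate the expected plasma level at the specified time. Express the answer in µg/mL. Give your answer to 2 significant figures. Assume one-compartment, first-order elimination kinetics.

0.61 µg/mL

C₀ = Dose / Vd = 566.0 / 172 = 3.291 mg/L
k = ln2 / t½ = 0.693147 / 10.6 = 0.06539 h⁻¹
C = C₀ · e^(−k·t) = 3.291 × e^(−0.06539 × 25.8)
  = 3.291 × 0.1851 = 0.6092 mg/L
(0.6092 mg/L = 0.6092 µg/mL)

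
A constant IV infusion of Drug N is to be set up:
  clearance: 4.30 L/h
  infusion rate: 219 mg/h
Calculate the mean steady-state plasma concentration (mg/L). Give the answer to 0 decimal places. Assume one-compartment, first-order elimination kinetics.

At steady state Css = R₀ / CL = 219 / 4.300 = 50.93 mg/L

51 mg/L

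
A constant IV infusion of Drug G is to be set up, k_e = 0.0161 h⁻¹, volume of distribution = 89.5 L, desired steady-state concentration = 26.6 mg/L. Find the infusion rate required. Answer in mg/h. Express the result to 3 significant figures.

CL = k × Vd = 0.01610 × 89.5 = 1.441 L/h
At steady state, infusion rate R₀ = Css × CL = 26.6 × 1.441 = 38.33 mg/h

38.3 mg/h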